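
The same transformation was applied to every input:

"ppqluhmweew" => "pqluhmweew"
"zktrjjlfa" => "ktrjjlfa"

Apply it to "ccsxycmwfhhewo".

csxycmwfhhewo

The rule is to delete the first character.
On "ccsxycmwfhhewo" that produces "csxycmwfhhewo".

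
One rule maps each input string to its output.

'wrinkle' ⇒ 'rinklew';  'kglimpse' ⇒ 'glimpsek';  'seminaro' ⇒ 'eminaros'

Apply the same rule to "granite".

In each case the input is transformed by: move the first character to the end.
On "granite" that produces "raniteg".

raniteg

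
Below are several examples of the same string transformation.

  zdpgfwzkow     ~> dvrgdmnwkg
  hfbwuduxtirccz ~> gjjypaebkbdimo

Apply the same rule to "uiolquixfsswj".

Rule — reverse the string, then shift every letter 7 places forward in the alphabet (wrapping around).
"uiolquixfsswj" → "jwssfxiuqloiu" → "qdzzmepbxsvpb".

qdzzmepbxsvpb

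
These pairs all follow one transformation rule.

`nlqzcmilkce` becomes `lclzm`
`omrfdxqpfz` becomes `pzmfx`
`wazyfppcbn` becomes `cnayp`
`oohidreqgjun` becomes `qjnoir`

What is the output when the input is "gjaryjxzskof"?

Looking at the pairs, the operation is to keep every other character starting from the second (positions 2nd, 4th, 6th, ...), then move the first 3 characters to the end (rotate left by 3).
"gjaryjxzskof" → "jrjzkf" → "zkfjrj".

zkfjrj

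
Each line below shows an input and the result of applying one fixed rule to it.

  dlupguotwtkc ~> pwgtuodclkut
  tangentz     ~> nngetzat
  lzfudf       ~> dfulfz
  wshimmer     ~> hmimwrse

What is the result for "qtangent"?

The rule is to take characters alternately from the front and the back (1st, last, 2nd, 2nd-last, ...), then swap the front and back halves of the string.
Doing the same to "qtangent": "aengqttn".

aengqttn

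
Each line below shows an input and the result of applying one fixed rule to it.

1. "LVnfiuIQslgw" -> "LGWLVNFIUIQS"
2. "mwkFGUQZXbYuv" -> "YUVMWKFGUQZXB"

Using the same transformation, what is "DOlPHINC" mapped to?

INCDOLPH

Looking at the pairs, the operation is to move the last 3 characters to the front (rotate right by 3), then convert every letter to uppercase.
On "DOlPHINC": the first step gives "INCDOlPH", and the second then gives "INCDOLPH".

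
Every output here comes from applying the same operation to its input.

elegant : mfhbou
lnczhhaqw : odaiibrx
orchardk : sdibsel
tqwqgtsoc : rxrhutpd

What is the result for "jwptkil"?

xquljm

Rule — shift every letter 1 place forward in the alphabet (wrapping around), then delete the first character.
Working it through for "jwptkil": intermediate "kxquljm", final "xquljm".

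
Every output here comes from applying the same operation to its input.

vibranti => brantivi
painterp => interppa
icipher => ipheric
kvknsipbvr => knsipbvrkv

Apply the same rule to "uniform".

What's happening: move the first 2 characters to the end (rotate left by 2).
Applying that to "uniform" gives "iformun".

iformun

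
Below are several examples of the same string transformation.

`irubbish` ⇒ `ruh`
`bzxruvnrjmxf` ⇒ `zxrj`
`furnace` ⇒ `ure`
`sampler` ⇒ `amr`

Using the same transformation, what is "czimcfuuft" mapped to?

ziuf

The rule is to swap each adjacent pair of characters (1↔2, 3↔4, ...), then keep one character in every 3, starting at position 1 (positions 1st, 4th, 7th, ...).
"czimcfuuft" → "zcmifcuutf" → "ziuf".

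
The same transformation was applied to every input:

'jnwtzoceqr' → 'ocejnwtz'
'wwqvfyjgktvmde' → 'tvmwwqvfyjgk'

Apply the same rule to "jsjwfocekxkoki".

xkojsjwfocek

The pattern: delete the last 2 characters, then move the last 3 characters to the front (rotate right by 3).
Starting from "jsjwfocekxkoki": after the first operation, "jsjwfocekxko"; after the second, "xkojsjwfocek".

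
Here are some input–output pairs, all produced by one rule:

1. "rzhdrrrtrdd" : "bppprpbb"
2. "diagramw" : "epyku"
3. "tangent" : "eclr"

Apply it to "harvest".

tcqr

The pattern: delete the first 3 characters, then shift every letter 2 places backward in the alphabet (wrapping around).
So "harvest" becomes "tcqr".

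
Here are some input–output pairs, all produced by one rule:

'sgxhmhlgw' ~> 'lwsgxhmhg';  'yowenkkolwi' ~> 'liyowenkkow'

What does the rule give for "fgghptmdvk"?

Rule — move the last 2 characters to the front (rotate right by 2), then swap the first and last characters.
"fgghptmdvk" → "vkfgghptmd" → "dkfgghptmv".

dkfgghptmv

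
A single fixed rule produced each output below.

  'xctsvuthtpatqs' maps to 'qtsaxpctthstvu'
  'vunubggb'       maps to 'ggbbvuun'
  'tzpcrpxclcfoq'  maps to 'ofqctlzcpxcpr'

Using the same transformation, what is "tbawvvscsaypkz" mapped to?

kpzytabsacwsvv

The rule is to move the last 2 characters to the front (rotate right by 2), then take characters alternately from the front and the back (1st, last, 2nd, 2nd-last, ...).
"tbawvvscsaypkz" → "kztbawvvscsayp" → "kpzytabsacwsvv".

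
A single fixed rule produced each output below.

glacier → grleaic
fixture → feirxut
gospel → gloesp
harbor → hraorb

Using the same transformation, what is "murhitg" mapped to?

mgutrih

Each output is the input with this applied: take characters alternately from the front and the back (1st, last, 2nd, 2nd-last, ...).
So "murhitg" becomes "mgutrih".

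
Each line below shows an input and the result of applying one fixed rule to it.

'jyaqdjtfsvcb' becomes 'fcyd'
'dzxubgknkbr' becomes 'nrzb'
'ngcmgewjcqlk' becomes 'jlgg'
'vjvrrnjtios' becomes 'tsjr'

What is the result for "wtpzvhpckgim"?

citv

The transformation: keep one character in every 3, starting at position 2 (positions 2nd, 5th, 8th, ...), then swap the front and back halves of the string.
Starting from "wtpzvhpckgim": after the first operation, "tvci"; after the second, "citv".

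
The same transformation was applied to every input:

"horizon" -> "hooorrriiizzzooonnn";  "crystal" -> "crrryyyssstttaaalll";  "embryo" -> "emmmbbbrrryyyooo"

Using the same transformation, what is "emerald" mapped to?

The rule is to repeat every character 3 times, then delete the first 2 characters.
"emerald" → "eeemmmeeerrraaalllddd" → "emmmeeerrraaalllddd".

emmmeeerrraaalllddd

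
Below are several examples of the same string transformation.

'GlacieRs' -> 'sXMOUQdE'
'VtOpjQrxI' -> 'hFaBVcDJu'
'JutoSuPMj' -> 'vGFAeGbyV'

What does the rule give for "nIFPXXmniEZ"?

ZurbjjYZUql

What's happening: flip the case of every letter, then shift every letter 12 places forward in the alphabet (wrapping around).
Starting from "nIFPXXmniEZ": after the first operation, "NifpxxMNIez"; after the second, "ZurbjjYZUql".
(Check on "GlacieRs": → "gLACIErS" → "sXMOUQdE" ✓)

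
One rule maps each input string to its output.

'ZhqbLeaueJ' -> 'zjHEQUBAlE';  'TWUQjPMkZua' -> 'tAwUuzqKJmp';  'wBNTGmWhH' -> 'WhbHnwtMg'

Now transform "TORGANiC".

tcoIrnga

What's happening: flip the case of every letter, then take characters alternately from the front and the back (1st, last, 2nd, 2nd-last, ...).
Starting from "TORGANiC": after the first operation, "torganIc"; after the second, "tcoIrnga".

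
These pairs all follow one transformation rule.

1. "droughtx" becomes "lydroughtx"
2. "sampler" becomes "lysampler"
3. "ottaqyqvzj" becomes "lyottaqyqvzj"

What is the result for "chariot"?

In each case the input is transformed by: prepend "ly".
Applying that to "chariot" gives "lychariot".

lychariot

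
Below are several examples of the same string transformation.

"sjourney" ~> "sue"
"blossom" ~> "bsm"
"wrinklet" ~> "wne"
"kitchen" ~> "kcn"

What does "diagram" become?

dgm

In each case the input is transformed by: keep one character in every 3, starting at position 1 (positions 1st, 4th, 7th, ...).
Doing the same to "diagram": "dgm".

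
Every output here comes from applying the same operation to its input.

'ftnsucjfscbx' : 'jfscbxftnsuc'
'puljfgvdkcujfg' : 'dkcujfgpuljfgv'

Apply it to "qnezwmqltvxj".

The transformation: swap the front and back halves of the string.
Doing the same to "qnezwmqltvxj": "qltvxjqnezwm".

qltvxjqnezwm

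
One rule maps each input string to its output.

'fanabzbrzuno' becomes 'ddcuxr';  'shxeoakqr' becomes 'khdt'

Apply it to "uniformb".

The pattern: keep every other character starting from the second (positions 2nd, 4th, 6th, ...), then shift every letter 3 places forward in the alphabet (wrapping around).
For "uniformb", step one produces "nfrb"; step two turns that into "qiue".

qiue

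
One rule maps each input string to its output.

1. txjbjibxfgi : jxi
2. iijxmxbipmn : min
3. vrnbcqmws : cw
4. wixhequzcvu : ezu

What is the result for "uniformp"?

Each output is the input with this applied: keep one character in every 3, starting at position 2 (positions 2nd, 5th, 8th, ...), then delete the first character.
Applying both steps to "uniformp": "nop", then "op".
(Check on "iijxmxbipmn": → "imin" → "min" ✓)

op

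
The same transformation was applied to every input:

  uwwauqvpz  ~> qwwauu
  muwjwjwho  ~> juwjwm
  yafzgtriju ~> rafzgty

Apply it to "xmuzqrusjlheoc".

Each output is the input with this applied: delete the last 3 characters, then swap the first and last characters.
Applying that to "xmuzqrusjlheoc" gives "hmuzqrusjlx".

hmuzqrusjlx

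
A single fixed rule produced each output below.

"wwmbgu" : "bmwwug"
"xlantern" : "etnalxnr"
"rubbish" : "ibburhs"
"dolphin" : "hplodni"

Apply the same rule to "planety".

enalpyt

In each case the input is transformed by: move the last 2 characters to the front (rotate right by 2), then reverse the string.
Applying both steps to "planety": "typlane", then "enalpyt".
(Check on "dolphin": → "indolph" → "hplodni" ✓)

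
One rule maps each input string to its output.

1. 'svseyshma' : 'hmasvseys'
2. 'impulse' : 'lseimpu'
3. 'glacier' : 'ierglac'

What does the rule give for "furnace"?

acefurn

Each output is the input with this applied: move the last 3 characters to the front (rotate right by 3).
Applying that to "furnace" gives "acefurn".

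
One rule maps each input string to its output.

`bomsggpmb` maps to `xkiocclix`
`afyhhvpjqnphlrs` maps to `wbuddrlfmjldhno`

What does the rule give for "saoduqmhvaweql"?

The pattern: shift every letter 4 places backward in the alphabet (wrapping around).
On "saoduqmhvaweql" that produces "owkzqmidrwsamh".

owkzqmidrwsamh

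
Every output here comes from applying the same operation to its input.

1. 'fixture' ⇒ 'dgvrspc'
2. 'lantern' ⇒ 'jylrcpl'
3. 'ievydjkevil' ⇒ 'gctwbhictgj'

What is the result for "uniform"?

slgdmpk

The rule is to shift every letter 2 places backward in the alphabet (wrapping around).
"uniform" → "slgdmpk".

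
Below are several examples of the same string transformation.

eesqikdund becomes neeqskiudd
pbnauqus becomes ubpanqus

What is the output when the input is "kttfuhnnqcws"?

wtkfthunncqs

In each case the input is transformed by: swap each adjacent pair of characters (1↔2, 3↔4, ...), then move the last character to the front.
Working it through for "kttfuhnnqcws": intermediate "tkfthunncqsw", final "wtkfthunncqs".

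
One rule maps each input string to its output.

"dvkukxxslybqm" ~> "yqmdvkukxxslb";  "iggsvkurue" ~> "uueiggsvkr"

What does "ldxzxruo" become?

xuoldxzr

The rule is to move the last 3 characters to the front (rotate right by 3), then swap the first and last characters.
On "ldxzxruo" that produces "xuoldxzr".
(Check on "iggsvkurue": → "rueiggsvku" → "uueiggsvkr" ✓)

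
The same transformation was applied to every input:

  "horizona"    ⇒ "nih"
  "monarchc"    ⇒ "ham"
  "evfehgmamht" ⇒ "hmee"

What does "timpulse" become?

Each output is the input with this applied: reverse the string, then keep one character in every 3, starting at position 2 (positions 2nd, 5th, 8th, ...).
Starting from "timpulse": after the first operation, "eslupmit"; after the second, "spt".
(Check on "horizona": → "anoziroh" → "nih" ✓)

spt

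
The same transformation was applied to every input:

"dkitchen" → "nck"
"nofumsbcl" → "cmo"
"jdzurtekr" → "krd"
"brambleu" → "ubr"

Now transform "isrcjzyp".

pjs

Each output is the input with this applied: keep one character in every 3, starting at position 2 (positions 2nd, 5th, 8th, ...), then reverse the string.
Applying both steps to "isrcjzyp": "sjp", then "pjs".
(Check on "dkitchen": → "kcn" → "nck" ✓)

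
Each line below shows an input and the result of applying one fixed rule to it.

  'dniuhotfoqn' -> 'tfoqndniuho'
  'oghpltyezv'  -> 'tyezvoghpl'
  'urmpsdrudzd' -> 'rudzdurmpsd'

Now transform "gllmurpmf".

In each case the input is transformed by: move the last 3 characters to the front (rotate right by 3), then move the last 2 characters to the front (rotate right by 2).
On "gllmurpmf": the first step gives "pmfgllmur", and the second then gives "urpmfgllm".

urpmfgllm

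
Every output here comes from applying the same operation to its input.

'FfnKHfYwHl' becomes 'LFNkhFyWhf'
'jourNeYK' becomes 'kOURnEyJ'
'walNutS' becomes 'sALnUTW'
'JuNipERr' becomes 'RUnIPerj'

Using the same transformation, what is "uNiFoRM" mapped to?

The transformation: swap the first and last characters, then flip the case of every letter.
For "uNiFoRM" the result is "mnIfOrU".

mnIfOrU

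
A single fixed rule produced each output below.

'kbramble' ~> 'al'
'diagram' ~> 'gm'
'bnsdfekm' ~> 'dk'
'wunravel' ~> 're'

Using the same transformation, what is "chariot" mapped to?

rt

Looking at the pairs, the operation is to keep one character in every 3, starting at position 1 (positions 1st, 4th, 7th, ...), then delete the first character.
On "chariot": the first step gives "crt", and the second then gives "rt".
(Check on "bnsdfekm": → "bdk" → "dk" ✓)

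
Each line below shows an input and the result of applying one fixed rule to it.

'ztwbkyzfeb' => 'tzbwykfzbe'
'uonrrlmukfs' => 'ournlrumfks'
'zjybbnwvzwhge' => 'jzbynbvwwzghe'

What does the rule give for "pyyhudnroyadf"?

yphydurnyodaf

Rule — swap each adjacent pair of characters (1↔2, 3↔4, ...).
Doing the same to "pyyhudnroyadf": "yphydurnyodaf".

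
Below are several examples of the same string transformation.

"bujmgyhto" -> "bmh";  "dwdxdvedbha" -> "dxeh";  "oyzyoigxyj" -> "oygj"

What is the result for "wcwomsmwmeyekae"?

womek

What's happening: keep one character in every 3, starting at position 1 (positions 1st, 4th, 7th, ...).
For "wcwomsmwmeyekae" the result is "womek".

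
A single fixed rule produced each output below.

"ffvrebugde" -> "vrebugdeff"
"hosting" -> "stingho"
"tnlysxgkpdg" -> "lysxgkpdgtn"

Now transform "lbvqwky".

vqwkylb

In each case the input is transformed by: move the first 2 characters to the end (rotate left by 2).
Doing the same to "lbvqwky": "vqwkylb".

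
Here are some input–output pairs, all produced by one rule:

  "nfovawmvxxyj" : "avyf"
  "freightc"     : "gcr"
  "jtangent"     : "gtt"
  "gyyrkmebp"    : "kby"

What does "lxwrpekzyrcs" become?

pzcx

Each output is the input with this applied: keep one character in every 3, starting at position 2 (positions 2nd, 5th, 8th, ...), then move the first character to the end.
For "lxwrpekzyrcs", step one produces "xpzc"; step two turns that into "pzcx".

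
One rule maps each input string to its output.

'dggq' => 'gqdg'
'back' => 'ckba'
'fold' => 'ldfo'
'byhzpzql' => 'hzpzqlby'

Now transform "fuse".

What's happening: move the first 2 characters to the end (rotate left by 2).
On "fuse" that produces "sefu".

sefu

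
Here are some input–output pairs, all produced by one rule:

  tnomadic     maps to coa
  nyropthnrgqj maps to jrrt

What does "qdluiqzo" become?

Rule — take characters alternately from the front and the back (1st, last, 2nd, 2nd-last, ...), then keep one character in every 3, starting at position 2 (positions 2nd, 5th, 8th, ...).
For "qdluiqzo" the result is "oli".

oli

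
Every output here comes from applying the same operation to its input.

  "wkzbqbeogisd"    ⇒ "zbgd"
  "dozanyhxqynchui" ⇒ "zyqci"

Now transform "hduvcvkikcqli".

uvkl

In each case the input is transformed by: keep one character in every 3, starting at position 3 (positions 3rd, 6th, 9th, ...).
Doing the same to "hduvcvkikcqli": "uvkl".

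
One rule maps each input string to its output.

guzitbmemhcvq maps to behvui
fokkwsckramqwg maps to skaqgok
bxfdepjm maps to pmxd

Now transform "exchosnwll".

swlxh

Each output is the input with this applied: keep every other character starting from the second (positions 2nd, 4th, 6th, ...), then move the first 2 characters to the end (rotate left by 2).
"exchosnwll" → "xhswl" → "swlxh".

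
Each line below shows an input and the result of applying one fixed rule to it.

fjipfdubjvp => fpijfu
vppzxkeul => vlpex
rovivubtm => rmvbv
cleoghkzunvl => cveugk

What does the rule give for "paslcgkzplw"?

The pattern: keep every other character starting from the first (positions 1st, 3rd, 5th, ...), then take characters alternately from the front and the back (1st, last, 2nd, 2nd-last, ...).
Starting from "paslcgkzplw": after the first operation, "psckpw"; after the second, "pwspck".

pwspck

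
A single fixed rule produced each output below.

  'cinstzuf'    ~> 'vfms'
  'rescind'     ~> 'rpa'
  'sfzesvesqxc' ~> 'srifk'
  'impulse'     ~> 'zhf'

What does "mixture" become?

vge

Each output is the input with this applied: shift every letter 13 places forward in the alphabet (wrapping around) — i.e. ROT13, then keep every other character starting from the second (positions 2nd, 4th, 6th, ...).
Working it through for "mixture": intermediate "zvkgher", final "vge".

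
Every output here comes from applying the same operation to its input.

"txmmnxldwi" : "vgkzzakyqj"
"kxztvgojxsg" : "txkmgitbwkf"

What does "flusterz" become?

Rule — move the last character to the front, then shift every letter 13 places forward in the alphabet (wrapping around) — i.e. ROT13.
"flusterz" → "msyhfgre".

msyhfgre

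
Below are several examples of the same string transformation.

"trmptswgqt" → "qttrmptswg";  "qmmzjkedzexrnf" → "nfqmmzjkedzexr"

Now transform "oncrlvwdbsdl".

Rule — move the last 2 characters to the front (rotate right by 2).
"oncrlvwdbsdl" → "dloncrlvwdbs".

dloncrlvwdbs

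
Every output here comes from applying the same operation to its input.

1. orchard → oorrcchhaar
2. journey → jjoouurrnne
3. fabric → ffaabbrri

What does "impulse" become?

What's happening: double every character, then delete the last 3 characters.
So "impulse" becomes "iimmppuulls".

iimmppuulls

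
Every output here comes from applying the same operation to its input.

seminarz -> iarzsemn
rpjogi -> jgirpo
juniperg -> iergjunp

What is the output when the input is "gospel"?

selgop

What's happening: swap the front and back halves of the string, then swap the first and last characters.
On "gospel": the first step gives "pelgos", and the second then gives "selgop".
(Check on "seminarz": → "narzsemi" → "iarzsemn" ✓)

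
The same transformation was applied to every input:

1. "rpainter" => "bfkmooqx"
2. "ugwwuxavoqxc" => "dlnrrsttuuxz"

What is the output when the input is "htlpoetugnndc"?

In each case the input is transformed by: shift every letter 3 places backward in the alphabet (wrapping around), then sort the characters into alphabetical order.
Doing the same to "htlpoetugnndc": "abdeikklmqqrz".

abdeikklmqqrz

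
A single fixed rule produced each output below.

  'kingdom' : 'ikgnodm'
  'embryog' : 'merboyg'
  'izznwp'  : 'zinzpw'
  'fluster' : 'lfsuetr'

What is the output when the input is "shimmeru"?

The transformation: swap each adjacent pair of characters (1↔2, 3↔4, ...).
Doing the same to "shimmeru": "hsmiemur".

hsmiemur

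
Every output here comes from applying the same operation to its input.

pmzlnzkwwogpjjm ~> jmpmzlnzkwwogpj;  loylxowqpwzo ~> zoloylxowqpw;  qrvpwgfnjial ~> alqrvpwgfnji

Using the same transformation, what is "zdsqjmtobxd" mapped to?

xdzdsqjmtob

Looking at the pairs, the operation is to move the last 2 characters to the front (rotate right by 2).
For "zdsqjmtobxd" the result is "xdzdsqjmtob".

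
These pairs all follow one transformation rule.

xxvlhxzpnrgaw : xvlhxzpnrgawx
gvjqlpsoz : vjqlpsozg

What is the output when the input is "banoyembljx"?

In each case the input is transformed by: move the first character to the end.
"banoyembljx" → "anoyembljxb".

anoyembljxb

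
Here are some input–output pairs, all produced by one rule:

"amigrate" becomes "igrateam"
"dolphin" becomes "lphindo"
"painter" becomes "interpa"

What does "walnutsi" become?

The transformation: move the first 2 characters to the end (rotate left by 2).
So "walnutsi" becomes "lnutsiwa".

lnutsiwa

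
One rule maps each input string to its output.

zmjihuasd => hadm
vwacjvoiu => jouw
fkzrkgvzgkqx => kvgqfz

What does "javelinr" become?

lnjv

The rule is to move the first 3 characters to the end (rotate left by 3), then keep every other character starting from the second (positions 2nd, 4th, 6th, ...).
Applying both steps to "javelinr": "elinrjav", then "lnjv".
(Check on "vwacjvoiu": → "cjvoiuvwa" → "jouw" ✓)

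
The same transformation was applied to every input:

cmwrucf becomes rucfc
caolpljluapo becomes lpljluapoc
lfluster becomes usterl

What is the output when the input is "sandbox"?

dboxs

Each output is the input with this applied: move the first character to the end, then delete the first 2 characters.
Starting from "sandbox": after the first operation, "andboxs"; after the second, "dboxs".
(Check on "caolpljluapo": → "aolpljluapoc" → "lpljluapoc" ✓)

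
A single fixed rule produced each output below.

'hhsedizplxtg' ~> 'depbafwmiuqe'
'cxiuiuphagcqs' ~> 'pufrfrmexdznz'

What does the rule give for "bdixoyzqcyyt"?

qafulvwnzvvy

The pattern: shift every letter 3 places backward in the alphabet (wrapping around), then swap the first and last characters.
On "bdixoyzqcyyt": the first step gives "yafulvwnzvvq", and the second then gives "qafulvwnzvvy".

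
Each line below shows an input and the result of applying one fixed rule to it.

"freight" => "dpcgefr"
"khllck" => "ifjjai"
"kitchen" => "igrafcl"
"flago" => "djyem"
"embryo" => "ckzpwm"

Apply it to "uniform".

slgdmpk

Rule — shift every letter 2 places backward in the alphabet (wrapping around).
"uniform" → "slgdmpk".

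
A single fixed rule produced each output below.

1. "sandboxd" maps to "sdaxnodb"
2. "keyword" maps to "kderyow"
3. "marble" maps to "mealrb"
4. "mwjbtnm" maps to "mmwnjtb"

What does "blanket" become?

Rule — take characters alternately from the front and the back (1st, last, 2nd, 2nd-last, ...).
Applying that to "blanket" gives "btleakn".

btleakn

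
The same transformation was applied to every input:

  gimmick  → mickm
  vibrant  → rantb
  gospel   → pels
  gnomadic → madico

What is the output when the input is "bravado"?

vadoa

The pattern: delete the first 2 characters, then move the first character to the end.
Applying that to "bravado" gives "vadoa".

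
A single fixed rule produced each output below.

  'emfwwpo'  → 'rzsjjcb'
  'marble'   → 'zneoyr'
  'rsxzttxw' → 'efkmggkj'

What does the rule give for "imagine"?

Looking at the pairs, the operation is to shift every letter 13 places forward in the alphabet (wrapping around) — i.e. ROT13.
"imagine" → "vzntvar".

vzntvar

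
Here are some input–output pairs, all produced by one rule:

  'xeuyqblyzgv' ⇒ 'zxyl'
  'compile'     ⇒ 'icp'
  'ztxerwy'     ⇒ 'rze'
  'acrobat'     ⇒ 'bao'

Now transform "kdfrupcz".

pkr

The rule is to move the last 3 characters to the front (rotate right by 3), then keep one character in every 3, starting at position 1 (positions 1st, 4th, 7th, ...).
"kdfrupcz" → "pkr".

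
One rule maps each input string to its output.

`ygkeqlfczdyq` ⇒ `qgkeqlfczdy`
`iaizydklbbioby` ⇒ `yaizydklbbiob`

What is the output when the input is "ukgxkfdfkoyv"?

The transformation: delete the first character, then move the last character to the front.
"ukgxkfdfkoyv" → "kgxkfdfkoyv" → "vkgxkfdfkoy".

vkgxkfdfkoy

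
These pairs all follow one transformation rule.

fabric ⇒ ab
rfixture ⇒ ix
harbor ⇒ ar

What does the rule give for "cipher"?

The rule is to swap the front and back halves of the string, then keep only the last 2 characters.
"cipher" → "ip".

ip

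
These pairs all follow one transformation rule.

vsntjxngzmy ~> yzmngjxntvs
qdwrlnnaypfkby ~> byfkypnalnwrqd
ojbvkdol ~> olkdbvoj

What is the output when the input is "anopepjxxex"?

Rule — swap each adjacent pair of characters (1↔2, 3↔4, ...), then reverse the string.
Working it through for "anopepjxxex": intermediate "napopexjexx", final "xxejxepopan".

xxejxepopan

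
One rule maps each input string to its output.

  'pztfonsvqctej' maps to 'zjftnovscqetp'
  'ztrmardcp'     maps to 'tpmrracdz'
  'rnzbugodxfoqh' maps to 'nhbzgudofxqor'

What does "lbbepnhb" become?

bbebnplh

The rule is to swap the first and last characters, then swap each adjacent pair of characters (1↔2, 3↔4, ...).
On "lbbepnhb": the first step gives "bbbepnhl", and the second then gives "bbebnplh".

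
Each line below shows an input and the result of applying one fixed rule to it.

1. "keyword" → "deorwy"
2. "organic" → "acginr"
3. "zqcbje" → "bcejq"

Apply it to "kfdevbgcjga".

What's happening: delete the first character, then sort the characters into alphabetical order.
For "kfdevbgcjga", step one produces "fdevbgcjga"; step two turns that into "abcdefggjv".

abcdefggjv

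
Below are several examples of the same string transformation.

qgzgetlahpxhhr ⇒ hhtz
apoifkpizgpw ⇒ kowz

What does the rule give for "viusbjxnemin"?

Rule — keep one character in every 3, starting at position 3 (positions 3rd, 6th, 9th, ...), then sort the characters into alphabetical order.
Starting from "viusbjxnemin": after the first operation, "ujen"; after the second, "ejnu".
(Check on "qgzgetlahpxhhr": → "zthh" → "hhtz" ✓)

ejnu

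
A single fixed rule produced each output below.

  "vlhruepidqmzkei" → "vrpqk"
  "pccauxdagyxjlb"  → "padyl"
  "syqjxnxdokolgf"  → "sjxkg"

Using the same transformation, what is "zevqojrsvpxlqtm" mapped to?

The rule is to keep one character in every 3, starting at position 1 (positions 1st, 4th, 7th, ...).
"zevqojrsvpxlqtm" → "zqrpq".

zqrpq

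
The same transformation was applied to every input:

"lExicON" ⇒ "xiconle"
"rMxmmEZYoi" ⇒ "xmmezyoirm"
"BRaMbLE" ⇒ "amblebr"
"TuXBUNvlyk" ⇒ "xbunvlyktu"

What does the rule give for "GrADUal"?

The rule is to move the first 2 characters to the end (rotate left by 2), then convert every letter to lowercase.
Working it through for "GrADUal": intermediate "ADUalGr", final "adualgr".

adualgr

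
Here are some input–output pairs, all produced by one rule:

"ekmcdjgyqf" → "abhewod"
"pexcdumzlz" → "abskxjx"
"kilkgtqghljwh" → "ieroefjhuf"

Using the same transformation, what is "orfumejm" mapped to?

skchk

What's happening: shift every letter 2 places backward in the alphabet (wrapping around), then delete the first 3 characters.
Doing the same to "orfumejm": "skchk".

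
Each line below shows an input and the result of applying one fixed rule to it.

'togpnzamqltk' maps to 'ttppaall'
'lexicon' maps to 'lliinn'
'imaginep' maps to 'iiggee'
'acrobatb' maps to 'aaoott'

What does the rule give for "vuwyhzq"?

The transformation: keep one character in every 3, starting at position 1 (positions 1st, 4th, 7th, ...), then double every character.
Starting from "vuwyhzq": after the first operation, "vyq"; after the second, "vvyyqq".

vvyyqq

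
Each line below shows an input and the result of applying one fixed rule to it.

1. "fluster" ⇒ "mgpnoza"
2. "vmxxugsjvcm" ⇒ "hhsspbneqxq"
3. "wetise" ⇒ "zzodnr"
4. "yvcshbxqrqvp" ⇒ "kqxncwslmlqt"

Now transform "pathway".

tvocrvk

What's happening: shift every letter 5 places backward in the alphabet (wrapping around), then swap the first and last characters.
Applying both steps to "pathway": "kvocrvt", then "tvocrvk".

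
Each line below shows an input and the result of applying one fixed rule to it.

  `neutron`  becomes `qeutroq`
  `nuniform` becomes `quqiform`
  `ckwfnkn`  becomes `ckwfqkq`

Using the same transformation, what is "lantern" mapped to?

laqterq

Looking at the pairs, the operation is to replace every "n" with "q".
So "lantern" becomes "laqterq".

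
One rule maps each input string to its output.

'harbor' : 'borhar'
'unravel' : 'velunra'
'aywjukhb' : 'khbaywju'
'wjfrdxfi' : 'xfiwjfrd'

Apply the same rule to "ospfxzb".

xzbospf

The rule is to move the last 3 characters to the front (rotate right by 3).
Applying that to "ospfxzb" gives "xzbospf".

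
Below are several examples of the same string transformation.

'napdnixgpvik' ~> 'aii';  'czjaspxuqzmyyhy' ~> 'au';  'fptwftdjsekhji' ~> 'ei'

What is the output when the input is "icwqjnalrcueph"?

iaue

The rule is to keep only the vowels.
For "icwqjnalrcueph" the result is "iaue".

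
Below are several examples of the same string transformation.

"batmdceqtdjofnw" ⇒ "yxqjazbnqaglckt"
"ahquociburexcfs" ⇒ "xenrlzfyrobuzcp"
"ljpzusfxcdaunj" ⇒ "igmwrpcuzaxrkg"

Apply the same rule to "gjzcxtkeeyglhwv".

The pattern: shift every letter 3 places backward in the alphabet (wrapping around).
For "gjzcxtkeeyglhwv" the result is "dgwzuqhbbvdiets".

dgwzuqhbbvdiets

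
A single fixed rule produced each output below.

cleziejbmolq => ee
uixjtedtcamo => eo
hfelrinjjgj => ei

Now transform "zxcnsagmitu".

ai

Rule — keep one character in every 3, starting at position 3 (positions 3rd, 6th, 9th, ...), then keep only the vowels.
Applying both steps to "zxcnsagmitu": "cai", then "ai".
(Check on "cleziejbmolq": → "eemq" → "ee" ✓)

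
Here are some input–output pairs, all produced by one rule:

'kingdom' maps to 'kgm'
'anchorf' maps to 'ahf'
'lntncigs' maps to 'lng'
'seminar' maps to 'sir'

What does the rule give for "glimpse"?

The pattern: keep one character in every 3, starting at position 1 (positions 1st, 4th, 7th, ...).
Applying that to "glimpse" gives "gme".

gme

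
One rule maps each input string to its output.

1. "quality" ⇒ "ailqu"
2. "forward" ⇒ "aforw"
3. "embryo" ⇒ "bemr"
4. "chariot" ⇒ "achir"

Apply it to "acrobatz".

Rule — delete the last 2 characters, then sort the characters into alphabetical order.
Applying both steps to "acrobatz": "acroba", then "aabcor".
(Check on "forward": → "forwa" → "aforw" ✓)

aabcor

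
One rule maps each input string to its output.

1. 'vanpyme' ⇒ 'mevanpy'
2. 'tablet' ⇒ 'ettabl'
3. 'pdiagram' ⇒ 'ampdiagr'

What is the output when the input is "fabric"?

In each case the input is transformed by: move the last 2 characters to the front (rotate right by 2).
"fabric" → "icfabr".

icfabr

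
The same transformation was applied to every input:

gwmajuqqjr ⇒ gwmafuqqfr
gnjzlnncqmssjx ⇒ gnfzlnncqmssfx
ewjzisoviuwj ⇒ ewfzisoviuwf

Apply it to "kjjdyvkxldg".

Each output is the input with this applied: replace every "j" with "f".
Doing the same to "kjjdyvkxldg": "kffdyvkxldg".

kffdyvkxldg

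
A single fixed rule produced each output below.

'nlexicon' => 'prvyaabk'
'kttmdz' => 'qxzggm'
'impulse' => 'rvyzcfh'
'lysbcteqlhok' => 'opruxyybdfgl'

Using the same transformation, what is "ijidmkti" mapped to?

qvvvwxzg

Each output is the input with this applied: sort the characters into alphabetical order, then shift every letter 13 places forward in the alphabet (wrapping around) — i.e. ROT13.
"ijidmkti" → "diiijkmt" → "qvvvwxzg".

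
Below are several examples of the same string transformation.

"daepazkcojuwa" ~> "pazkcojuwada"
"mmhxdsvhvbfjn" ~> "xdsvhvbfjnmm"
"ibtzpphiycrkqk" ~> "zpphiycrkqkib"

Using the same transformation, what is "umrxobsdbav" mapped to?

xobsdbavum

The rule is to move the first 2 characters to the end (rotate left by 2), then delete the first character.
Working it through for "umrxobsdbav": intermediate "rxobsdbavum", final "xobsdbavum".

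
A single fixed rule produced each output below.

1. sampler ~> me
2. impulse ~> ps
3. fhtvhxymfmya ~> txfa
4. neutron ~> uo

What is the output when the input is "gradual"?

aa

Looking at the pairs, the operation is to keep one character in every 3, starting at position 3 (positions 3rd, 6th, 9th, ...).
Applying that to "gradual" gives "aa".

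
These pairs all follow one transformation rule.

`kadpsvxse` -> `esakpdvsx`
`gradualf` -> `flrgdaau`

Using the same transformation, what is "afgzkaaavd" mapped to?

dvfazgakaa

In each case the input is transformed by: move the last 2 characters to the front (rotate right by 2), then swap each adjacent pair of characters (1↔2, 3↔4, ...).
Working it through for "afgzkaaavd": intermediate "vdafgzkaaa", final "dvfazgakaa".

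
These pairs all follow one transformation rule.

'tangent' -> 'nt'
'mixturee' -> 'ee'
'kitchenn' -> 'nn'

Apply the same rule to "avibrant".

nt

Looking at the pairs, the operation is to keep only the last 2 characters.
So "avibrant" becomes "nt".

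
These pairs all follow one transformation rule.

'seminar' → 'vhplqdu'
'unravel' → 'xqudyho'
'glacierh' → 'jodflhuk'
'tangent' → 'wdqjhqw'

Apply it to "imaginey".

lpdjlqhb

Each output is the input with this applied: shift every letter 3 places forward in the alphabet (wrapping around).
Doing the same to "imaginey": "lpdjlqhb".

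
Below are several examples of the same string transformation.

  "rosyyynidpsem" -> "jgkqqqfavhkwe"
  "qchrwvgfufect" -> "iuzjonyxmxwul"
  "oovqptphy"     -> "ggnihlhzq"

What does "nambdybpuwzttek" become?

fsetvqthmorllwc

The rule is to shift every letter 8 places backward in the alphabet (wrapping around).
On "nambdybpuwzttek" that produces "fsetvqthmorllwc".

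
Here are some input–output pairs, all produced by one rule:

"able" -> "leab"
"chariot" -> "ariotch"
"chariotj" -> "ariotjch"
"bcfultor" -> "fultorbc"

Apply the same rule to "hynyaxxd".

nyaxxdhy

What's happening: move the first 2 characters to the end (rotate left by 2).
Doing the same to "hynyaxxd": "nyaxxdhy".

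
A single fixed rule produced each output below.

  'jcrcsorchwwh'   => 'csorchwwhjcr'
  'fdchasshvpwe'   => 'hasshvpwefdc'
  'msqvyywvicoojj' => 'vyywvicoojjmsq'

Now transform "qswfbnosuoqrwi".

fbnosuoqrwiqsw

The rule is to move the first 3 characters to the end (rotate left by 3).
For "qswfbnosuoqrwi" the result is "fbnosuoqrwiqsw".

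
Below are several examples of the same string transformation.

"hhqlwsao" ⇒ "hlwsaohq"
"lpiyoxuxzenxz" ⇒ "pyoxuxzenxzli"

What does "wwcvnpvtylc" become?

The transformation: move the first 2 characters to the end (rotate left by 2), then swap the first and last characters.
"wwcvnpvtylc" → "wvnpvtylcwc".

wvnpvtylcwc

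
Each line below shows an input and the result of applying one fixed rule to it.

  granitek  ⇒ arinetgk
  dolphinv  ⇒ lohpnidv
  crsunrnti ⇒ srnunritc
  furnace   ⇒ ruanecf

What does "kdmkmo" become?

mdmkko

Each output is the input with this applied: move the first character to the end, then swap each adjacent pair of characters (1↔2, 3↔4, ...).
So "kdmkmo" becomes "mdmkko".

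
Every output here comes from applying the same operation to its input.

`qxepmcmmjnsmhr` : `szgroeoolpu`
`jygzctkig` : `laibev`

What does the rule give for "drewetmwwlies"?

The rule is to shift every letter 2 places forward in the alphabet (wrapping around), then delete the last 3 characters.
Applying both steps to "drewetmwwlies": "ftgygvoyynkgu", then "ftgygvoyyn".
(Check on "qxepmcmmjnsmhr": → "szgroeoolpuojt" → "szgroeoolpu" ✓)

ftgygvoyyn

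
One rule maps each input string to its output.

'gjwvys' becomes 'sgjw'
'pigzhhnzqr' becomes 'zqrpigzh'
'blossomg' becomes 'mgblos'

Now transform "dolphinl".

Looking at the pairs, the operation is to swap the front and back halves of the string, then delete the first 2 characters.
Starting from "dolphinl": after the first operation, "hinldolp"; after the second, "nldolp".

nldolp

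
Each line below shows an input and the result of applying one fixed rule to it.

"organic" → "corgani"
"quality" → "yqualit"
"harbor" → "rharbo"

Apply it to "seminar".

Looking at the pairs, the operation is to move the last character to the front.
Doing the same to "seminar": "rsemina".

rsemina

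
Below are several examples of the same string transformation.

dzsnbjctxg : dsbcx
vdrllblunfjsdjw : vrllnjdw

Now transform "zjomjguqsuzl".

Rule — keep every other character starting from the first (positions 1st, 3rd, 5th, ...).
For "zjomjguqsuzl" the result is "zojusz".

zojusz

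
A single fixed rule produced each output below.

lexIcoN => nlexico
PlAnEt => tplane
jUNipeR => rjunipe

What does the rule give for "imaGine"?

eimagin

Each output is the input with this applied: move the last character to the front, then convert every letter to lowercase.
Starting from "imaGine": after the first operation, "eimaGin"; after the second, "eimagin".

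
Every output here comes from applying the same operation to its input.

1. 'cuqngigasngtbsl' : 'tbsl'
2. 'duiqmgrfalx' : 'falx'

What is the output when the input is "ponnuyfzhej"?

zhej

The pattern: keep only the last 4 characters.
For "ponnuyfzhej" the result is "zhej".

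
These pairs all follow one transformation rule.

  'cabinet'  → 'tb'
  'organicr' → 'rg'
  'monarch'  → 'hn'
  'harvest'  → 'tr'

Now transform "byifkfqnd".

The transformation: move the last 3 characters to the front (rotate right by 3), then keep one character in every 3, starting at position 3 (positions 3rd, 6th, 9th, ...).
Starting from "byifkfqnd": after the first operation, "qndbyifkf"; after the second, "dif".

dif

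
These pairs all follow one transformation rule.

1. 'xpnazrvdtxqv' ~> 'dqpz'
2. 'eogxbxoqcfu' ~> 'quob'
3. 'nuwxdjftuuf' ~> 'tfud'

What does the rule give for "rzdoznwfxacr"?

fczz

The transformation: keep one character in every 3, starting at position 2 (positions 2nd, 5th, 8th, ...), then move the first 2 characters to the end (rotate left by 2).
On "rzdoznwfxacr": the first step gives "zzfc", and the second then gives "fczz".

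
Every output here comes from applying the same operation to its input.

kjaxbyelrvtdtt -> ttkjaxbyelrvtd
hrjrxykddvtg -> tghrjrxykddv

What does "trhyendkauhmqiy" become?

iytrhyendkauhmq

Each output is the input with this applied: move the last 2 characters to the front (rotate right by 2).
So "trhyendkauhmqiy" becomes "iytrhyendkauhmq".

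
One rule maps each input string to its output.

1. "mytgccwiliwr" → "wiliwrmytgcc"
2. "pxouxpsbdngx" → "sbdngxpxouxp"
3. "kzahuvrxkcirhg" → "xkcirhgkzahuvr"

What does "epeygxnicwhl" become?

The rule is to swap the front and back halves of the string.
"epeygxnicwhl" → "nicwhlepeygx".

nicwhlepeygx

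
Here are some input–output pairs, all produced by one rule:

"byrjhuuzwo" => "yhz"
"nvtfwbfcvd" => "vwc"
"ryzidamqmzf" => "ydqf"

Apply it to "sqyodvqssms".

qdss

Rule — keep one character in every 3, starting at position 2 (positions 2nd, 5th, 8th, ...).
Applying that to "sqyodvqssms" gives "qdss".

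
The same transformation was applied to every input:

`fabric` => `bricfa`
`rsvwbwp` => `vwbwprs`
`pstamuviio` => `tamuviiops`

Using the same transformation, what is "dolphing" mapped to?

The transformation: move the first 2 characters to the end (rotate left by 2).
Applying that to "dolphing" gives "lphingdo".

lphingdo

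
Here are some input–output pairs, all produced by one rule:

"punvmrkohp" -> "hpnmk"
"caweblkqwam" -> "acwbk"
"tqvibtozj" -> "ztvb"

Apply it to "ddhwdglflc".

ldhdl

What's happening: move the last 3 characters to the front (rotate right by 3), then keep every other character starting from the second (positions 2nd, 4th, 6th, ...).
"ddhwdglflc" → "flcddhwdgl" → "ldhdl".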